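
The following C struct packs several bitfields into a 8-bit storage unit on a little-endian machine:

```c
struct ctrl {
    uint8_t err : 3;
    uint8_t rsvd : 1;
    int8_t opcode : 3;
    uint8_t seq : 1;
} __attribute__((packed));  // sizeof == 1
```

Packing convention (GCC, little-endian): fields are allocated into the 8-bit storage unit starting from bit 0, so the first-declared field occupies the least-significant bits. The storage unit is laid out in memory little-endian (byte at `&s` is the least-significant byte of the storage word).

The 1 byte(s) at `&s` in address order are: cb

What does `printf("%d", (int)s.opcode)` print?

[0]=0xcb (little-endian) → word 0xcb
err [0+:3] = (word>>0) & 0x7 = 3
rsvd [3+:1] = (word>>3) & 0x1 = 1
opcode [4+:3] = (word>>4) & 0x7 = 4  ←
seq [7+:1] = (word>>7) & 0x1 = 1
opcode signed 3b, MSB=1: 4 - 8 = -4

-4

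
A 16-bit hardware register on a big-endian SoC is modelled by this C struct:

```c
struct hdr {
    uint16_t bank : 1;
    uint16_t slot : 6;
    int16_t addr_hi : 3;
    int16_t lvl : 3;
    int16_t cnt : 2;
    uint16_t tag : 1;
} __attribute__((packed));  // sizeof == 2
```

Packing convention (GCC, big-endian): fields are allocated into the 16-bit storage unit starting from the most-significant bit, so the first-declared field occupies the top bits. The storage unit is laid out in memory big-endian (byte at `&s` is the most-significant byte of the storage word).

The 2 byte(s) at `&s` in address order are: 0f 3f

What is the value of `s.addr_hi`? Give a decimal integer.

[0]=0x0f [1]=0x3f (big-endian) → word 0x0f3f
bank:1 @ bit 15 → (0x0f3f>>15)&0x1 = 0x0
slot:6 @ bit 9 → (0x0f3f>>9)&0x3f = 0x7
addr_hi:3 @ bit 6 → (0x0f3f>>6)&0x7 = 0x4  ←
lvl:3 @ bit 3 → (0x0f3f>>3)&0x7 = 0x7
cnt:2 @ bit 1 → (0x0f3f>>1)&0x3 = 0x3
tag:1 @ bit 0 → (0x0f3f>>0)&0x1 = 0x1
addr_hi signed 3b, MSB=1: 4 - 8 = -4

-4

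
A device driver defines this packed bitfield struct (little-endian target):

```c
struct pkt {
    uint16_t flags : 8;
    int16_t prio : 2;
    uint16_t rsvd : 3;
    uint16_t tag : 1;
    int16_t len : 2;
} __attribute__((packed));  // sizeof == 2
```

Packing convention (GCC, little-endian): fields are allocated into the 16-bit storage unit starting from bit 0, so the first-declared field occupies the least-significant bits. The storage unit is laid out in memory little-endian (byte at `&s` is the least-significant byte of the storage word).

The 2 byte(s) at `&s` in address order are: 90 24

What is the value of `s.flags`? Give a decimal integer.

144

[0]=0x90 [1]=0x24 (little-endian) → word 0x2490
flags [0+:8] = (word>>0) & 0xff = 144  ←
prio [8+:2] = (word>>8) & 0x3 = 0
rsvd [10+:3] = (word>>10) & 0x7 = 1
tag [13+:1] = (word>>13) & 0x1 = 1
len [14+:2] = (word>>14) & 0x3 = 0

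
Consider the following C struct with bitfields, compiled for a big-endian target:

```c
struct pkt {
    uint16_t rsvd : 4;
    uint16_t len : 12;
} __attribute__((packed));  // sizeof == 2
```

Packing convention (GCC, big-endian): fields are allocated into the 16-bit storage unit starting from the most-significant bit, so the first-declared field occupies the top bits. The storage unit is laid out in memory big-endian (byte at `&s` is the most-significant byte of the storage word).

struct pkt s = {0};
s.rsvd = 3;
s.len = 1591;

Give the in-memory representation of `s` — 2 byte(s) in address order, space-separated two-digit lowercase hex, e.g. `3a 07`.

36 37

[12+:4] rsvd=3 & 0xf = 0x3; word=0x3000
[0+:12] len=1591 & 0xfff = 0x637; word=0x3637
word = 0x3637 → big-endian bytes:
  [0]=0x36  [1]=0x37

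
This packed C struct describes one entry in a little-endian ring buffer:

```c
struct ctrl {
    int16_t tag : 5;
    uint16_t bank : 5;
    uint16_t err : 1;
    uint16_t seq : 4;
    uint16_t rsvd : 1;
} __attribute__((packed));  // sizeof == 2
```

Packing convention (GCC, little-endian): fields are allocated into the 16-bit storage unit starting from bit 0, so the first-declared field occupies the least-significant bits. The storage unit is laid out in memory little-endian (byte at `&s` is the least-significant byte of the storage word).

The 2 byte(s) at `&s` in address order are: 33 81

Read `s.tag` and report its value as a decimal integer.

[0]=0x33 [1]=0x81 (little-endian) → word 0x8133
tag [0+:5] = (word>>0) & 0x1f = 19  ←
bank [5+:5] = (word>>5) & 0x1f = 9
err [10+:1] = (word>>10) & 0x1 = 0
seq [11+:4] = (word>>11) & 0xf = 0
rsvd [15+:1] = (word>>15) & 0x1 = 1
tag signed 5b, MSB=1: 19 - 32 = -13

-13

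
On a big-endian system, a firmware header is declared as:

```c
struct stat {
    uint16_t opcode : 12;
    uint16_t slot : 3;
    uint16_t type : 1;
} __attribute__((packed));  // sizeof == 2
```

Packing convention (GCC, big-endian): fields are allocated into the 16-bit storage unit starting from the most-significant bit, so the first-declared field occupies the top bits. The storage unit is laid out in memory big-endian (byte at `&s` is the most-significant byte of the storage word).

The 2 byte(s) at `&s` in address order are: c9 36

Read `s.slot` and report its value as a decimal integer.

[0]=0xc9 [1]=0x36 (big-endian) → word 0xc936
opcode:12 @ bit 4 → (0xc936>>4)&0xfff = 0xc93
slot:3 @ bit 1 → (0xc936>>1)&0x7 = 0x3  ←
type:1 @ bit 0 → (0xc936>>0)&0x1 = 0x0

3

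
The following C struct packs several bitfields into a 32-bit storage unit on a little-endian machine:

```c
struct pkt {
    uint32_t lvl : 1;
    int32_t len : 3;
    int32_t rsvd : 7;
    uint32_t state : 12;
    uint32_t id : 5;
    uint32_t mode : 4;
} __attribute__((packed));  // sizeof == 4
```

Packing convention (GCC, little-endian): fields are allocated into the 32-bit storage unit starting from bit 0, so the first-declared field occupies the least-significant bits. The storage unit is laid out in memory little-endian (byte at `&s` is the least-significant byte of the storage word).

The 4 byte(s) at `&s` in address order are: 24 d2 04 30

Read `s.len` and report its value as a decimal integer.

2

[0]=0x24 [1]=0xd2 [2]=0x04 [3]=0x30 (little-endian) → word 0x3004d224
lvl:1 @ bit 0 → (0x3004d224>>0)&0x1 = 0x0
len:3 @ bit 1 → (0x3004d224>>1)&0x7 = 0x2  ←
rsvd:7 @ bit 4 → (0x3004d224>>4)&0x7f = 0x22
state:12 @ bit 11 → (0x3004d224>>11)&0xfff = 0x9a
id:5 @ bit 23 → (0x3004d224>>23)&0x1f = 0x0
mode:4 @ bit 28 → (0x3004d224>>28)&0xf = 0x3
len signed 3b, MSB=0: value = 2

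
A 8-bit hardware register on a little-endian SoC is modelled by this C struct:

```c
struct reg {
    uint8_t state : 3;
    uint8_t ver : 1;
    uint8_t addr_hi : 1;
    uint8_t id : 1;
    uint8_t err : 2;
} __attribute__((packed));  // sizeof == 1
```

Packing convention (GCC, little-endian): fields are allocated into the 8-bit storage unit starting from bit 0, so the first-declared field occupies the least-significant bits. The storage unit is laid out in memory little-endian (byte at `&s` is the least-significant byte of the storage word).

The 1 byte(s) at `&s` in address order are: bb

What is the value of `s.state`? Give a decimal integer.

3

[0]=0xbb (little-endian) → word 0xbb
state:3 @ bit 0 → (0xbb>>0)&0x7 = 0x3  ←
ver:1 @ bit 3 → (0xbb>>3)&0x1 = 0x1
addr_hi:1 @ bit 4 → (0xbb>>4)&0x1 = 0x1
id:1 @ bit 5 → (0xbb>>5)&0x1 = 0x1
err:2 @ bit 6 → (0xbb>>6)&0x3 = 0x2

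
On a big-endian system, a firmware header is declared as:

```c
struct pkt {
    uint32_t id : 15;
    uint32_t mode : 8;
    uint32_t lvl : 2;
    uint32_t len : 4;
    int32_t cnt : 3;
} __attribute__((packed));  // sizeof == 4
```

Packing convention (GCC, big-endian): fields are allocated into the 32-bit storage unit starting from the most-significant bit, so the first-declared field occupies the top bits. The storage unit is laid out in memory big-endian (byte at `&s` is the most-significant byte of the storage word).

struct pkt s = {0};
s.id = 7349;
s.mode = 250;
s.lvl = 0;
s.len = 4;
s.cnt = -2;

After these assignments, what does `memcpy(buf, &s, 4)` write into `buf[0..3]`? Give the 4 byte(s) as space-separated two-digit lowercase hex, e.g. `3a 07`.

39 6b f4 26

id:15 = 7349 → 0x1cb5 << 17 → word 0x396a0000
mode:8 = 250 → 0xfa << 9 → word 0x396bf400
lvl:2 = 0 → 0x0 << 7 → word 0x396bf400
len:4 = 4 → 0x4 << 3 → word 0x396bf420
cnt:3 = -2 → 0x6 << 0 → word 0x396bf426
word = 0x396bf426 → big-endian bytes:
  [0]=0x39  [1]=0x6b  [2]=0xf4  [3]=0x26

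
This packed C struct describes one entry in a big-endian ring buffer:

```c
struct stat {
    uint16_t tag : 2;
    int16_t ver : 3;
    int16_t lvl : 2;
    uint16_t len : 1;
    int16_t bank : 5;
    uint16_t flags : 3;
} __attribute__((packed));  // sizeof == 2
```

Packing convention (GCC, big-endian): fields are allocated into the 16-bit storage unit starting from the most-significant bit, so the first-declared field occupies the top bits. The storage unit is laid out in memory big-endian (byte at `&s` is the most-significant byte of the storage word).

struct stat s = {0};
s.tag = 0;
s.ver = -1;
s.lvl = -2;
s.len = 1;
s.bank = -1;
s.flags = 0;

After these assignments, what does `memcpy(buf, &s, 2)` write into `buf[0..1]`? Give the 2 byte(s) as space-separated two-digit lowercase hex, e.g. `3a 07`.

tag (2b) val=0 bits=0x0 at bit 14: 0x0000
ver (3b) val=-1 bits=0x7 at bit 11: 0x3800
lvl (2b) val=-2 bits=0x2 at bit 9: 0x3c00
len (1b) val=1 bits=0x1 at bit 8: 0x3d00
bank (5b) val=-1 bits=0x1f at bit 3: 0x3df8
flags (3b) val=0 bits=0x0 at bit 0: 0x3df8
word = 0x3df8 → big-endian bytes:
  [0]=0x3d  [1]=0xf8

3d f8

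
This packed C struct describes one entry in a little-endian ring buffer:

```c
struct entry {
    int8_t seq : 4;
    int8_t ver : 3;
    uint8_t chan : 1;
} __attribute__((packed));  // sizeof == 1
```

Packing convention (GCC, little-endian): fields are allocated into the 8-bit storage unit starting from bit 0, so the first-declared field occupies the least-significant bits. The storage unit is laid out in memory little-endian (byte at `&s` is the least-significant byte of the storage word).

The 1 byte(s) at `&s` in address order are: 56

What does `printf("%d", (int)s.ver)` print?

[0]=0x56 (little-endian) → word 0x56
seq:4 @ bit 0 → (0x56>>0)&0xf = 0x6
ver:3 @ bit 4 → (0x56>>4)&0x7 = 0x5  ←
chan:1 @ bit 7 → (0x56>>7)&0x1 = 0x0
ver signed 3b, MSB=1: 5 - 8 = -3

-3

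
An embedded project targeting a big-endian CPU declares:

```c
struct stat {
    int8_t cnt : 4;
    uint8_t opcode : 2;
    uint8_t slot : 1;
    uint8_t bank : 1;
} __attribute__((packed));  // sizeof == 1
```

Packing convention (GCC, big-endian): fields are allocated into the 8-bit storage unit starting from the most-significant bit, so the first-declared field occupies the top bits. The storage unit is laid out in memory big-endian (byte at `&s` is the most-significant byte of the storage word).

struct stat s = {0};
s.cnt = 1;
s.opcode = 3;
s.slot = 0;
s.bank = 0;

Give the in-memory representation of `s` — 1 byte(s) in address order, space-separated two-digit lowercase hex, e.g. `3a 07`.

1c

[4+:4] cnt=1 & 0xf = 0x1; word=0x10
[2+:2] opcode=3 & 0x3 = 0x3; word=0x1c
[1+:1] slot=0 & 0x1 = 0x0; word=0x1c
[0+:1] bank=0 & 0x1 = 0x0; word=0x1c
word = 0x1c → big-endian bytes:
  [0]=0x1c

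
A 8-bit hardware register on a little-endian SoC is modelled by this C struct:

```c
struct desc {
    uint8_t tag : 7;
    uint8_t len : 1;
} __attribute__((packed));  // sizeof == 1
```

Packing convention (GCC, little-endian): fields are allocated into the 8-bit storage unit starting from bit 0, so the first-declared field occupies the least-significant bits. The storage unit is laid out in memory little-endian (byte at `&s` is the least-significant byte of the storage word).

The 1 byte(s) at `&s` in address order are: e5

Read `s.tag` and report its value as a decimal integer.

[0]=0xe5 (little-endian) → word 0xe5
tag:7 @ bit 0 → (0xe5>>0)&0x7f = 0x65  ←
len:1 @ bit 7 → (0xe5>>7)&0x1 = 0x1

101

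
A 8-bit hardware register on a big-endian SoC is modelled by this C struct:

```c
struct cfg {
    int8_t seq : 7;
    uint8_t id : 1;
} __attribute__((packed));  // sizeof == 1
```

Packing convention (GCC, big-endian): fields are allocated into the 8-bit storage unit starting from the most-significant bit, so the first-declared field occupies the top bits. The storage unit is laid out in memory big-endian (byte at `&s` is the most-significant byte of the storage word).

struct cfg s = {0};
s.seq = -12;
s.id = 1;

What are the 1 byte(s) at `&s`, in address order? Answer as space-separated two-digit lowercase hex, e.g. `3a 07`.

seq (7b) val=-12 bits=0x74 at bit 1: 0xe8
id (1b) val=1 bits=0x1 at bit 0: 0xe9
word = 0xe9 → big-endian bytes:
  [0]=0xe9

e9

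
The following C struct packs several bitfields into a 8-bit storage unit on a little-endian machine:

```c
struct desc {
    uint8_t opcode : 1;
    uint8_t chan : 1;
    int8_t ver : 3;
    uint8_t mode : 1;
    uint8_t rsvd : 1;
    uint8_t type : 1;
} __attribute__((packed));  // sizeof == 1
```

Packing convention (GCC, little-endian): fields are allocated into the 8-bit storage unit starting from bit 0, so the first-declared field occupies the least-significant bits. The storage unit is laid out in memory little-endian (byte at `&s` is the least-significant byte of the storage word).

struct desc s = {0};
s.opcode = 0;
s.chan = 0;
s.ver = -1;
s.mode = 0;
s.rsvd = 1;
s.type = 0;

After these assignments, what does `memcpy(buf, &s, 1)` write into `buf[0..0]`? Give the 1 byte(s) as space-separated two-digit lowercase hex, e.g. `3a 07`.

5c

opcode (1b) val=0 bits=0x0 at bit 0: 0x00
chan (1b) val=0 bits=0x0 at bit 1: 0x00
ver (3b) val=-1 bits=0x7 at bit 2: 0x1c
mode (1b) val=0 bits=0x0 at bit 5: 0x1c
rsvd (1b) val=1 bits=0x1 at bit 6: 0x5c
type (1b) val=0 bits=0x0 at bit 7: 0x5c
word = 0x5c → little-endian bytes:
  [0]=0x5c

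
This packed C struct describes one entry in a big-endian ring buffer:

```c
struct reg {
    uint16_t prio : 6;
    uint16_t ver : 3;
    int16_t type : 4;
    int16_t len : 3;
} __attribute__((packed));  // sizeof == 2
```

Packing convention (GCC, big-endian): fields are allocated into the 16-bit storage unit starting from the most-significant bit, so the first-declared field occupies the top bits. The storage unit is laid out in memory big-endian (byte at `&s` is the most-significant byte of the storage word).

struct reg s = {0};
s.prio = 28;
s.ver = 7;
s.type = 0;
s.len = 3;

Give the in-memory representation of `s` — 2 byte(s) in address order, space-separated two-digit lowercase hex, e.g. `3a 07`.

73 83

[10+:6] prio=28 & 0x3f = 0x1c; word=0x7000
[7+:3] ver=7 & 0x7 = 0x7; word=0x7380
[3+:4] type=0 & 0xf = 0x0; word=0x7380
[0+:3] len=3 & 0x7 = 0x3; word=0x7383
word = 0x7383 → big-endian bytes:
  [0]=0x73  [1]=0x83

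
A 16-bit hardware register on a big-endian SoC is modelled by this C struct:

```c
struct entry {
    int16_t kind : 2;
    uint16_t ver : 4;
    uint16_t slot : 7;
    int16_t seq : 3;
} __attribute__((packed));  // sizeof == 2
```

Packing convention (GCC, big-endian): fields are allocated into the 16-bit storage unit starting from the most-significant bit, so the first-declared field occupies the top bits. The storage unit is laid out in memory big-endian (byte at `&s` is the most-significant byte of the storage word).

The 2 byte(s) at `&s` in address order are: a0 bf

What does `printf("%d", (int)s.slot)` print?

[0]=0xa0 [1]=0xbf (big-endian) → word 0xa0bf
kind:2 @ bit 14 → (0xa0bf>>14)&0x3 = 0x2
ver:4 @ bit 10 → (0xa0bf>>10)&0xf = 0x8
slot:7 @ bit 3 → (0xa0bf>>3)&0x7f = 0x17  ←
seq:3 @ bit 0 → (0xa0bf>>0)&0x7 = 0x7

23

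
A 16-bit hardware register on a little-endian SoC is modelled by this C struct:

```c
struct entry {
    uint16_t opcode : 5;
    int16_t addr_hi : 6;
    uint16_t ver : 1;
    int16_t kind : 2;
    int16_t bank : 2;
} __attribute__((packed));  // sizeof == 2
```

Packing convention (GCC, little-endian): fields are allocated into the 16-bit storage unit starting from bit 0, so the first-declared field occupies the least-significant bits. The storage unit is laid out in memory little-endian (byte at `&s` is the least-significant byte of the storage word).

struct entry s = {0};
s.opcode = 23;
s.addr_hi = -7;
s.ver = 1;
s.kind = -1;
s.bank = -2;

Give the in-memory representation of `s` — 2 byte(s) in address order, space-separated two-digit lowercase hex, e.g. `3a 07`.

37 bf

opcode:5 = 23 → 0x17 << 0 → word 0x0017
addr_hi:6 = -7 → 0x39 << 5 → word 0x0737
ver:1 = 1 → 0x1 << 11 → word 0x0f37
kind:2 = -1 → 0x3 << 12 → word 0x3f37
bank:2 = -2 → 0x2 << 14 → word 0xbf37
word = 0xbf37 → little-endian bytes:
  [0]=0x37  [1]=0xbf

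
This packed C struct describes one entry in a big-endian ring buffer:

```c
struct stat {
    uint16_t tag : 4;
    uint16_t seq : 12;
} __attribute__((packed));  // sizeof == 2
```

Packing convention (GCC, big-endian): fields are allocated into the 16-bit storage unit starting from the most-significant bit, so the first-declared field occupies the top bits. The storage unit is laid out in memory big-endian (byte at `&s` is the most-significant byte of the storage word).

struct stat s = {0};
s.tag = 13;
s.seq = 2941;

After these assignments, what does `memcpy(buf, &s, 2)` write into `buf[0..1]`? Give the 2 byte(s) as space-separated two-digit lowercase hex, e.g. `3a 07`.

tag:4 = 13 → 0xd << 12 → word 0xd000
seq:12 = 2941 → 0xb7d << 0 → word 0xdb7d
word = 0xdb7d → big-endian bytes:
  [0]=0xdb  [1]=0x7d

db 7d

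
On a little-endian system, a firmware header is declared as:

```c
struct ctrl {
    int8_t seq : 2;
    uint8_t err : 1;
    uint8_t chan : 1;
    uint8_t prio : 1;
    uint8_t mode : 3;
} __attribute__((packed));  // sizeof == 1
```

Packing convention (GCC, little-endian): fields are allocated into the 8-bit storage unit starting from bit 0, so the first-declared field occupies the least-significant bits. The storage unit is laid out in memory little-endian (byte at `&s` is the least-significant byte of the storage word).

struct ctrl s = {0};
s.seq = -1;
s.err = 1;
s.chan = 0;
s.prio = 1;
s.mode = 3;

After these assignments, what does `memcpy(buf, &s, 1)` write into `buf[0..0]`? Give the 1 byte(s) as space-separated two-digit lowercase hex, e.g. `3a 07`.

seq (2b) val=-1 bits=0x3 at bit 0: 0x03
err (1b) val=1 bits=0x1 at bit 2: 0x07
chan (1b) val=0 bits=0x0 at bit 3: 0x07
prio (1b) val=1 bits=0x1 at bit 4: 0x17
mode (3b) val=3 bits=0x3 at bit 5: 0x77
word = 0x77 → little-endian bytes:
  [0]=0x77

77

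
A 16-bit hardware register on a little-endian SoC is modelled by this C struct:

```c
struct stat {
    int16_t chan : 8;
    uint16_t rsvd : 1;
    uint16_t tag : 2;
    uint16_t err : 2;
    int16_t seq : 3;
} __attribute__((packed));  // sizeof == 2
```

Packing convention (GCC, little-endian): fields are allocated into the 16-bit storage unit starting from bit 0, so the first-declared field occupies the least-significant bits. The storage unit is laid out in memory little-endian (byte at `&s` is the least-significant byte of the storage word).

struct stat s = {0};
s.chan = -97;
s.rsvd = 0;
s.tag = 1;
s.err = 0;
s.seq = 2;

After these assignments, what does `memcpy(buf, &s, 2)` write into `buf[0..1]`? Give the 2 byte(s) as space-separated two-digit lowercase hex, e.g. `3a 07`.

9f 42

chan (8b) val=-97 bits=0x9f at bit 0: 0x009f
rsvd (1b) val=0 bits=0x0 at bit 8: 0x009f
tag (2b) val=1 bits=0x1 at bit 9: 0x029f
err (2b) val=0 bits=0x0 at bit 11: 0x029f
seq (3b) val=2 bits=0x2 at bit 13: 0x429f
word = 0x429f → little-endian bytes:
  [0]=0x9f  [1]=0x42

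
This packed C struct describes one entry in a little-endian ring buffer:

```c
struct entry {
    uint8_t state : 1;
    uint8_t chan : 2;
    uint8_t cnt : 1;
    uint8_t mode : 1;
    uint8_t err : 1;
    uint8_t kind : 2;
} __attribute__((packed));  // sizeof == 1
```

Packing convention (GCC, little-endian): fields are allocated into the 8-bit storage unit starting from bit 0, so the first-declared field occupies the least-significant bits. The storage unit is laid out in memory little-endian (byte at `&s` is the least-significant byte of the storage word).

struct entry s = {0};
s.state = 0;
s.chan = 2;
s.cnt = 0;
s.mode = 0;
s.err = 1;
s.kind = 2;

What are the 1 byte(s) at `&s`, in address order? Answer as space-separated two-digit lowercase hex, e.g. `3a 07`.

a4

state:1 = 0 → 0x0 << 0 → word 0x00
chan:2 = 2 → 0x2 << 1 → word 0x04
cnt:1 = 0 → 0x0 << 3 → word 0x04
mode:1 = 0 → 0x0 << 4 → word 0x04
err:1 = 1 → 0x1 << 5 → word 0x24
kind:2 = 2 → 0x2 << 6 → word 0xa4
word = 0xa4 → little-endian bytes:
  [0]=0xa4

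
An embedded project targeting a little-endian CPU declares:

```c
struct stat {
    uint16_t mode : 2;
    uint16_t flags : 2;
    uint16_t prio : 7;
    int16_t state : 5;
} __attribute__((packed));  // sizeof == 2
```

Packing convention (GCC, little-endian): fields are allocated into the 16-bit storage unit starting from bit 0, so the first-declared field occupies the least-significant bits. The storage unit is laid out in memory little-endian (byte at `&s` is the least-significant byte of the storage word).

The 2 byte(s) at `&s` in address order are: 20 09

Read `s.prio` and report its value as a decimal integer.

[0]=0x20 [1]=0x09 (little-endian) → word 0x0920
mode:2 @ bit 0 → (0x0920>>0)&0x3 = 0x0
flags:2 @ bit 2 → (0x0920>>2)&0x3 = 0x0
prio:7 @ bit 4 → (0x0920>>4)&0x7f = 0x12  ←
state:5 @ bit 11 → (0x0920>>11)&0x1f = 0x1

18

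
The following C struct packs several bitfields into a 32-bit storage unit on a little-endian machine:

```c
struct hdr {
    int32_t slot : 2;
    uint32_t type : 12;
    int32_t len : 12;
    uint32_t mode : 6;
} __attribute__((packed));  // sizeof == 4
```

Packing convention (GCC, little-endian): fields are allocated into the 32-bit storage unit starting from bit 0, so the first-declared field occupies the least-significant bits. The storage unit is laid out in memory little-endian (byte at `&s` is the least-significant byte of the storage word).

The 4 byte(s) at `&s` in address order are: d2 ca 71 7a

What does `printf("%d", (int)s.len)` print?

-1593

[0]=0xd2 [1]=0xca [2]=0x71 [3]=0x7a (little-endian) → word 0x7a71cad2
slot [0+:2] = (word>>0) & 0x3 = 2
type [2+:12] = (word>>2) & 0xfff = 692
len [14+:12] = (word>>14) & 0xfff = 2503  ←
mode [26+:6] = (word>>26) & 0x3f = 30
len signed 12b, MSB=1: 2503 - 4096 = -1593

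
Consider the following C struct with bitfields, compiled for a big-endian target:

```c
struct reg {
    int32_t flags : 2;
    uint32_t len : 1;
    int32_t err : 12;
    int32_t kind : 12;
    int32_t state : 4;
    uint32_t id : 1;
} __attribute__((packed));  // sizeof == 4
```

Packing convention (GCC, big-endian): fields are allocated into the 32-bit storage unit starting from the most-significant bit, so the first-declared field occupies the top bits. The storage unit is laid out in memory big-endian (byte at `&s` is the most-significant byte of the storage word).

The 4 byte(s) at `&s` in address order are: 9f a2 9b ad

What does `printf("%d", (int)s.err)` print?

-47

[0]=0x9f [1]=0xa2 [2]=0x9b [3]=0xad (big-endian) → word 0x9fa29bad
flags:2 @ bit 30 → (0x9fa29bad>>30)&0x3 = 0x2
len:1 @ bit 29 → (0x9fa29bad>>29)&0x1 = 0x0
err:12 @ bit 17 → (0x9fa29bad>>17)&0xfff = 0xfd1  ←
kind:12 @ bit 5 → (0x9fa29bad>>5)&0xfff = 0x4dd
state:4 @ bit 1 → (0x9fa29bad>>1)&0xf = 0x6
id:1 @ bit 0 → (0x9fa29bad>>0)&0x1 = 0x1
err signed 12b, MSB=1: 4049 - 4096 = -47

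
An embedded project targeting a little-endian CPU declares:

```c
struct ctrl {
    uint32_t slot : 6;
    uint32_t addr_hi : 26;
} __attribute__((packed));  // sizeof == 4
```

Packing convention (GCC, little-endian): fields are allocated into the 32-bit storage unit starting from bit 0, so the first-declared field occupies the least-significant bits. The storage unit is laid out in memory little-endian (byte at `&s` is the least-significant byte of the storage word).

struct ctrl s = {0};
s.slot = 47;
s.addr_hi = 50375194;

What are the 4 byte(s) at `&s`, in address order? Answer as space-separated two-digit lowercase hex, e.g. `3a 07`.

af 86 2a c0

[0+:6] slot=47 & 0x3f = 0x2f; word=0x0000002f
[6+:26] addr_hi=50375194 & 0x3ffffff = 0x300aa1a; word=0xc02a86af
word = 0xc02a86af → little-endian bytes:
  [0]=0xaf  [1]=0x86  [2]=0x2a  [3]=0xc0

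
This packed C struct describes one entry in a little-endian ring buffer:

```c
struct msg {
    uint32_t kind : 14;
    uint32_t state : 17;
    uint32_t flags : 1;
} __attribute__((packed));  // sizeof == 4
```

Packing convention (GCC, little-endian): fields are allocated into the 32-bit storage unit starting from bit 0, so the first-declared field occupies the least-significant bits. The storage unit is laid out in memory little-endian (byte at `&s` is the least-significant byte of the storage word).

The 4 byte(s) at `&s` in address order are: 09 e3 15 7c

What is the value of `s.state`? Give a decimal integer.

[0]=0x09 [1]=0xe3 [2]=0x15 [3]=0x7c (little-endian) → word 0x7c15e309
kind:14 @ bit 0 → (0x7c15e309>>0)&0x3fff = 0x2309
state:17 @ bit 14 → (0x7c15e309>>14)&0x1ffff = 0x1f057  ←
flags:1 @ bit 31 → (0x7c15e309>>31)&0x1 = 0x0

127063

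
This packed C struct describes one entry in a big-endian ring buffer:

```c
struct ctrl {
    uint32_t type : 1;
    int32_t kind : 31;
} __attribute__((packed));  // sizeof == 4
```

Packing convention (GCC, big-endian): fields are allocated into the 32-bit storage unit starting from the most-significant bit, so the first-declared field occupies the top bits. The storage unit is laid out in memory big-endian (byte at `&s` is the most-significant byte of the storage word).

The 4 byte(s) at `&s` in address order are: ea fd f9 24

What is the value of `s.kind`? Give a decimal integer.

[0]=0xea [1]=0xfd [2]=0xf9 [3]=0x24 (big-endian) → word 0xeafdf924
type [31+:1] = (word>>31) & 0x1 = 1
kind [0+:31] = (word>>0) & 0x7fffffff = 1795029284  ←
kind signed 31b, MSB=1: 1795029284 - 2147483648 = -352454364

-352454364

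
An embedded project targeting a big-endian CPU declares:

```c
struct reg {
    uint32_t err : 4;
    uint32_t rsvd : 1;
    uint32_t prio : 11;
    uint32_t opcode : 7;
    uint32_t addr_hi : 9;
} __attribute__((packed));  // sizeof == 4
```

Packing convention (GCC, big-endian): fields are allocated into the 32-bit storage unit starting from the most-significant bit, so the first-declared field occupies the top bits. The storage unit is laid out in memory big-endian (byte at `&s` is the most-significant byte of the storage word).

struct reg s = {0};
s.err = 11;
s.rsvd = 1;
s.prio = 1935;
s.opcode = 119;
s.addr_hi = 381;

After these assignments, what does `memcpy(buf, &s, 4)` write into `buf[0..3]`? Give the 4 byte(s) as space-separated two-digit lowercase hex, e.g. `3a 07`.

[28+:4] err=11 & 0xf = 0xb; word=0xb0000000
[27+:1] rsvd=1 & 0x1 = 0x1; word=0xb8000000
[16+:11] prio=1935 & 0x7ff = 0x78f; word=0xbf8f0000
[9+:7] opcode=119 & 0x7f = 0x77; word=0xbf8fee00
[0+:9] addr_hi=381 & 0x1ff = 0x17d; word=0xbf8fef7d
word = 0xbf8fef7d → big-endian bytes:
  [0]=0xbf  [1]=0x8f  [2]=0xef  [3]=0x7d

bf 8f ef 7d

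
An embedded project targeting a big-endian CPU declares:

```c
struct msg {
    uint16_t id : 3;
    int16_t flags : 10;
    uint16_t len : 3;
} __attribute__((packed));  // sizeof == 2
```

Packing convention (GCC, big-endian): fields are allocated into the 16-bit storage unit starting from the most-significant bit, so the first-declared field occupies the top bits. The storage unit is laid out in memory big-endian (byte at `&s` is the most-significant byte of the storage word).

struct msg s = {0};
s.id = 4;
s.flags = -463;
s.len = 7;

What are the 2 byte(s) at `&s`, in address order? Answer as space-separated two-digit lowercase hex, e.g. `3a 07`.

id (3b) val=4 bits=0x4 at bit 13: 0x8000
flags (10b) val=-463 bits=0x231 at bit 3: 0x9188
len (3b) val=7 bits=0x7 at bit 0: 0x918f
word = 0x918f → big-endian bytes:
  [0]=0x91  [1]=0x8f

91 8f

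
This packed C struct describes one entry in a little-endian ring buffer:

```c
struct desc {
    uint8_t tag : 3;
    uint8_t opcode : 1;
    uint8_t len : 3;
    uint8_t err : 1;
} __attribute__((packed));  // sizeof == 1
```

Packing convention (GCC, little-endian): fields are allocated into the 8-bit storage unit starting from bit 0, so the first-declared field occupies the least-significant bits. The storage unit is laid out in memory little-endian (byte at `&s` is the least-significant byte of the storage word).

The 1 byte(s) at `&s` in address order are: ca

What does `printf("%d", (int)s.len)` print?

4

[0]=0xca (little-endian) → word 0xca
tag [0+:3] = (word>>0) & 0x7 = 2
opcode [3+:1] = (word>>3) & 0x1 = 1
len [4+:3] = (word>>4) & 0x7 = 4  ←
err [7+:1] = (word>>7) & 0x1 = 1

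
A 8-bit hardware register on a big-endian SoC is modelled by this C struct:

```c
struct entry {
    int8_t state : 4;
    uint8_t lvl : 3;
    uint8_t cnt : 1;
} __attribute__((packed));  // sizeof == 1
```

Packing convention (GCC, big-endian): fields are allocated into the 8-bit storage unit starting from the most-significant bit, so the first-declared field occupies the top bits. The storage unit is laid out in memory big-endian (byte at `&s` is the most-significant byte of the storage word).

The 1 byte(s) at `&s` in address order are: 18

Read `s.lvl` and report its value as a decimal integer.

[0]=0x18 (big-endian) → word 0x18
state:4 @ bit 4 → (0x18>>4)&0xf = 0x1
lvl:3 @ bit 1 → (0x18>>1)&0x7 = 0x4  ←
cnt:1 @ bit 0 → (0x18>>0)&0x1 = 0x0

4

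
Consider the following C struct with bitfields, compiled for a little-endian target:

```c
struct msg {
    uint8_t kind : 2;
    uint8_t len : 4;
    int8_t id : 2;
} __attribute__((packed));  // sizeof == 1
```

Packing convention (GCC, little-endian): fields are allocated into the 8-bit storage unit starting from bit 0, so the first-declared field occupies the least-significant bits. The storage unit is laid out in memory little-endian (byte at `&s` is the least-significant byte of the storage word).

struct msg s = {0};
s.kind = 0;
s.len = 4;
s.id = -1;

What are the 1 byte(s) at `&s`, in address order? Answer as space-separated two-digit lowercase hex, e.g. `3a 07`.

kind:2 = 0 → 0x0 << 0 → word 0x00
len:4 = 4 → 0x4 << 2 → word 0x10
id:2 = -1 → 0x3 << 6 → word 0xd0
word = 0xd0 → little-endian bytes:
  [0]=0xd0

d0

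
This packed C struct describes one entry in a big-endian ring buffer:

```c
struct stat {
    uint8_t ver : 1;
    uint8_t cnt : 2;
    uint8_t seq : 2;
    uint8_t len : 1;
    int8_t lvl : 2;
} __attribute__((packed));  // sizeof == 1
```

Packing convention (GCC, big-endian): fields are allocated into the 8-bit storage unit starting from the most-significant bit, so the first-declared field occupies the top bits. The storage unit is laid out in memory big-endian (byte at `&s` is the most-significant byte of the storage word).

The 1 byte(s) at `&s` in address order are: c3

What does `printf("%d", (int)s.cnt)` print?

[0]=0xc3 (big-endian) → word 0xc3
ver:1 @ bit 7 → (0xc3>>7)&0x1 = 0x1
cnt:2 @ bit 5 → (0xc3>>5)&0x3 = 0x2  ←
seq:2 @ bit 3 → (0xc3>>3)&0x3 = 0x0
len:1 @ bit 2 → (0xc3>>2)&0x1 = 0x0
lvl:2 @ bit 0 → (0xc3>>0)&0x3 = 0x3

2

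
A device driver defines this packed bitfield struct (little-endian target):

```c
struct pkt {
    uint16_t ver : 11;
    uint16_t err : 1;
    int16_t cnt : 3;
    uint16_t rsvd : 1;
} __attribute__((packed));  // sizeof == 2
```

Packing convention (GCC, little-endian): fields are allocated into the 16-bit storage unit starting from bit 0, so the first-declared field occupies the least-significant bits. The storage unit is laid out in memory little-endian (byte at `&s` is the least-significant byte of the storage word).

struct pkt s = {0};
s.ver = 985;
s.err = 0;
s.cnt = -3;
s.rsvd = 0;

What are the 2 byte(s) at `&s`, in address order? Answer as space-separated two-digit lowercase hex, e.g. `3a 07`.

[0+:11] ver=985 & 0x7ff = 0x3d9; word=0x03d9
[11+:1] err=0 & 0x1 = 0x0; word=0x03d9
[12+:3] cnt=-3 & 0x7 = 0x5; word=0x53d9
[15+:1] rsvd=0 & 0x1 = 0x0; word=0x53d9
word = 0x53d9 → little-endian bytes:
  [0]=0xd9  [1]=0x53

d9 53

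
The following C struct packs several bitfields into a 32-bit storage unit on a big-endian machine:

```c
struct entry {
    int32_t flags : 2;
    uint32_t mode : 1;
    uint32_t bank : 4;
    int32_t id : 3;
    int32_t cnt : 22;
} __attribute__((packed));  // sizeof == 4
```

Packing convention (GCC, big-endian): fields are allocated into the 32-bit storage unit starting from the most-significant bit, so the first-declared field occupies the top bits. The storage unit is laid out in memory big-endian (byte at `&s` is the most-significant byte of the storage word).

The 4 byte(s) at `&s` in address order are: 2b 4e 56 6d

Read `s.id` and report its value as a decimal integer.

[0]=0x2b [1]=0x4e [2]=0x56 [3]=0x6d (big-endian) → word 0x2b4e566d
flags:2 @ bit 30 → (0x2b4e566d>>30)&0x3 = 0x0
mode:1 @ bit 29 → (0x2b4e566d>>29)&0x1 = 0x1
bank:4 @ bit 25 → (0x2b4e566d>>25)&0xf = 0x5
id:3 @ bit 22 → (0x2b4e566d>>22)&0x7 = 0x5  ←
cnt:22 @ bit 0 → (0x2b4e566d>>0)&0x3fffff = 0xe566d
id signed 3b, MSB=1: 5 - 8 = -3

-3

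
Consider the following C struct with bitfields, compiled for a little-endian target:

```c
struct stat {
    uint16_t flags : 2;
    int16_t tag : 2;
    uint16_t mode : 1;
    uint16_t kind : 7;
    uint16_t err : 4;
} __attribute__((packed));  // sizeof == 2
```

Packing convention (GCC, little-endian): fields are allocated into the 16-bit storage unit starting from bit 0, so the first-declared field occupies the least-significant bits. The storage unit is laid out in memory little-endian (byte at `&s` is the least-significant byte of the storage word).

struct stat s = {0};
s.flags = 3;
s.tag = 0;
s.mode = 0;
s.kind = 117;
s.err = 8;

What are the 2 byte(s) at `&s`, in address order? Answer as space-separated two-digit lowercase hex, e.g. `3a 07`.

a3 8e

[0+:2] flags=3 & 0x3 = 0x3; word=0x0003
[2+:2] tag=0 & 0x3 = 0x0; word=0x0003
[4+:1] mode=0 & 0x1 = 0x0; word=0x0003
[5+:7] kind=117 & 0x7f = 0x75; word=0x0ea3
[12+:4] err=8 & 0xf = 0x8; word=0x8ea3
word = 0x8ea3 → little-endian bytes:
  [0]=0xa3  [1]=0x8e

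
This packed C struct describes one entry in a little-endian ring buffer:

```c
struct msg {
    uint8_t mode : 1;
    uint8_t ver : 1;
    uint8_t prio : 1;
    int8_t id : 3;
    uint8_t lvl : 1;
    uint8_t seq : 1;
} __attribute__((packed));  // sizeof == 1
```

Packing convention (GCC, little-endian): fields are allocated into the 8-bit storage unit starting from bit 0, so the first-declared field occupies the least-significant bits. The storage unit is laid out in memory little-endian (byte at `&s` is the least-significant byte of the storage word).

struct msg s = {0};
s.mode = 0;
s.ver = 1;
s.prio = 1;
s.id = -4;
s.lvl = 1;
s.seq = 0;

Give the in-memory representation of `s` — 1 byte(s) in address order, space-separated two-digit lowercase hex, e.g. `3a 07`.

66

mode:1 = 0 → 0x0 << 0 → word 0x00
ver:1 = 1 → 0x1 << 1 → word 0x02
prio:1 = 1 → 0x1 << 2 → word 0x06
id:3 = -4 → 0x4 << 3 → word 0x26
lvl:1 = 1 → 0x1 << 6 → word 0x66
seq:1 = 0 → 0x0 << 7 → word 0x66
word = 0x66 → little-endian bytes:
  [0]=0x66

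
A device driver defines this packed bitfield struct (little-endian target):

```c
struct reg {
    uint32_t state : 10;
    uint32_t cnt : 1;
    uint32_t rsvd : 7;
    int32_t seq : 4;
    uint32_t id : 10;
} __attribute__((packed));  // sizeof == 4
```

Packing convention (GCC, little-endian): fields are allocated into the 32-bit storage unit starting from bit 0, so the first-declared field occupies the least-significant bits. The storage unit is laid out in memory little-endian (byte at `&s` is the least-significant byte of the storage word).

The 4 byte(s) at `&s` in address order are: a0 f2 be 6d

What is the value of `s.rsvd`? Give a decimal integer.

94

[0]=0xa0 [1]=0xf2 [2]=0xbe [3]=0x6d (little-endian) → word 0x6dbef2a0
state [0+:10] = (word>>0) & 0x3ff = 672
cnt [10+:1] = (word>>10) & 0x1 = 0
rsvd [11+:7] = (word>>11) & 0x7f = 94  ←
seq [18+:4] = (word>>18) & 0xf = 15
id [22+:10] = (word>>22) & 0x3ff = 438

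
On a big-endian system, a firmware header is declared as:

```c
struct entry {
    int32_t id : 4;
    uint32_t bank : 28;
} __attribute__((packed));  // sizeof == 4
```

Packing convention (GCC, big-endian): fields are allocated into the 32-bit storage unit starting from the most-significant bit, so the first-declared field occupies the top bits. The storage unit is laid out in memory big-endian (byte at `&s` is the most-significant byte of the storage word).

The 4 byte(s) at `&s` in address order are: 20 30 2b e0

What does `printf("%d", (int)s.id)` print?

[0]=0x20 [1]=0x30 [2]=0x2b [3]=0xe0 (big-endian) → word 0x20302be0
id:4 @ bit 28 → (0x20302be0>>28)&0xf = 0x2  ←
bank:28 @ bit 0 → (0x20302be0>>0)&0xfffffff = 0x302be0
id signed 4b, MSB=0: value = 2

2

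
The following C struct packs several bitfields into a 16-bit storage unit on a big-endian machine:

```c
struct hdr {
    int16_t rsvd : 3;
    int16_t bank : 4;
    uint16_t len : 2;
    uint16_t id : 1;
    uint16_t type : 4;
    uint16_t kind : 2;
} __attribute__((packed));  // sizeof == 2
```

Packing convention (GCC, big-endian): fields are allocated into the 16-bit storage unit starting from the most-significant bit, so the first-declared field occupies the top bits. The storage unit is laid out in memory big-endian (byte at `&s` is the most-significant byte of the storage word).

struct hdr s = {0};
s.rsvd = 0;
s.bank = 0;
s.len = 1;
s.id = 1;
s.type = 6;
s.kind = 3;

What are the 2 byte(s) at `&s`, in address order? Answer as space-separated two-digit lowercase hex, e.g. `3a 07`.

00 db

[13+:3] rsvd=0 & 0x7 = 0x0; word=0x0000
[9+:4] bank=0 & 0xf = 0x0; word=0x0000
[7+:2] len=1 & 0x3 = 0x1; word=0x0080
[6+:1] id=1 & 0x1 = 0x1; word=0x00c0
[2+:4] type=6 & 0xf = 0x6; word=0x00d8
[0+:2] kind=3 & 0x3 = 0x3; word=0x00db
word = 0x00db → big-endian bytes:
  [0]=0x00  [1]=0xdb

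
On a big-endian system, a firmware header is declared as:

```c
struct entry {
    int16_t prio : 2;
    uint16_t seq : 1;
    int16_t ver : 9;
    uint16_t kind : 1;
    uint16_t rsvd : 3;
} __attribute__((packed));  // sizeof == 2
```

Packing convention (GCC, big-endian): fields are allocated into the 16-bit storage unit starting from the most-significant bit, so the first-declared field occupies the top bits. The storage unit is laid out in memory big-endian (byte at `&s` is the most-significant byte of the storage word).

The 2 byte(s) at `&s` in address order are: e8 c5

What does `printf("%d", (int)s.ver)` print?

140

[0]=0xe8 [1]=0xc5 (big-endian) → word 0xe8c5
prio [14+:2] = (word>>14) & 0x3 = 3
seq [13+:1] = (word>>13) & 0x1 = 1
ver [4+:9] = (word>>4) & 0x1ff = 140  ←
kind [3+:1] = (word>>3) & 0x1 = 0
rsvd [0+:3] = (word>>0) & 0x7 = 5
ver signed 9b, MSB=0: value = 140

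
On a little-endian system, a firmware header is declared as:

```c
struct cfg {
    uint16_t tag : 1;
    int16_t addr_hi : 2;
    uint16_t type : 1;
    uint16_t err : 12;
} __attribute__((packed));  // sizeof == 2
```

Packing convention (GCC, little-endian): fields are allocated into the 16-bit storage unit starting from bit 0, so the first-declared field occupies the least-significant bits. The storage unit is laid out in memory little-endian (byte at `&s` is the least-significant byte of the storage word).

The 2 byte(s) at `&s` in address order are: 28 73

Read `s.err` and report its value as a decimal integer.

1842

[0]=0x28 [1]=0x73 (little-endian) → word 0x7328
tag:1 @ bit 0 → (0x7328>>0)&0x1 = 0x0
addr_hi:2 @ bit 1 → (0x7328>>1)&0x3 = 0x0
type:1 @ bit 3 → (0x7328>>3)&0x1 = 0x1
err:12 @ bit 4 → (0x7328>>4)&0xfff = 0x732  ←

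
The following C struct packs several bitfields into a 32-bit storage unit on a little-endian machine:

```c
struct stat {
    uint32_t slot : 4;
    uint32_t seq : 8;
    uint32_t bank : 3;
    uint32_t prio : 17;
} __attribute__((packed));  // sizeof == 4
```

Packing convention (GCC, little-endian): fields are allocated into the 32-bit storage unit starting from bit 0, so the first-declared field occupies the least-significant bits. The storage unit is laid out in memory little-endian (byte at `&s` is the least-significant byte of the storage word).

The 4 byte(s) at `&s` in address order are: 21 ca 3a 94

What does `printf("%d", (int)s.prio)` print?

[0]=0x21 [1]=0xca [2]=0x3a [3]=0x94 (little-endian) → word 0x943aca21
slot [0+:4] = (word>>0) & 0xf = 1
seq [4+:8] = (word>>4) & 0xff = 162
bank [12+:3] = (word>>12) & 0x7 = 4
prio [15+:17] = (word>>15) & 0x1ffff = 75893  ←

75893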